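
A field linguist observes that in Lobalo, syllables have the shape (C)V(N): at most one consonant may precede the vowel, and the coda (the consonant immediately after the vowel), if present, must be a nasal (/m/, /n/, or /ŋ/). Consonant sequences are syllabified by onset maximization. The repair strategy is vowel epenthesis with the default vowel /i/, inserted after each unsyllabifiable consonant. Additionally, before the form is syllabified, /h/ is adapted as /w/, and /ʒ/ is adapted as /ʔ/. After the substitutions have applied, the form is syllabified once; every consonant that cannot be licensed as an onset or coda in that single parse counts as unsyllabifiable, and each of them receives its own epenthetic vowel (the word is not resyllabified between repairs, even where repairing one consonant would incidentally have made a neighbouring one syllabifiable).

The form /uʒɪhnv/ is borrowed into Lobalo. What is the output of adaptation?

Substitution: /ʒ/ → /ʔ/, /h/ → /w/, giving /uʔɪwnv/.
The consonants /w/, /n/, /v/ cannot be parsed into a legal (C)V(N) syllable (only a nasal (/m/, /n/, or /ŋ/) is licensed in coda position; onsets are limited to one consonant).
Epenthesis after each stranded consonant: /w/ → /wi/, /n/ → /ni/, /v/ → /vi/.

uʔɪwinivi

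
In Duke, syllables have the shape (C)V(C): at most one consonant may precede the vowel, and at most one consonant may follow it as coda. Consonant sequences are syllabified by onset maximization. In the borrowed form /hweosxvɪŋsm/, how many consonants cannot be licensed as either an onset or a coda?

Syllabifying with onset maximization leaves /h/, /x/, /s/, /m/ stranded (at most one coda consonant is licensed; onsets are limited to one consonant).

4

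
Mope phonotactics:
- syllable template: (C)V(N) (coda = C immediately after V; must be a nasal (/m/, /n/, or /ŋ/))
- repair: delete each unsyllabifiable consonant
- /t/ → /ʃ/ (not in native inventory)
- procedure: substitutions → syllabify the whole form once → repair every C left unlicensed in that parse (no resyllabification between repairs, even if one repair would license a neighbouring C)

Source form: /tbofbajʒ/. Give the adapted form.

boba

Substitution: /t/ → /ʃ/, giving /ʃbofbajʒ/.
Under (C)V(N), the unsyllabifiable consonants are /ʃ/, /f/, /j/, /ʒ/ (only a nasal (/m/, /n/, or /ŋ/) is licensed in coda position; onsets are limited to one consonant).
Deletion applies to /ʃ/, /f/, /j/, /ʒ/.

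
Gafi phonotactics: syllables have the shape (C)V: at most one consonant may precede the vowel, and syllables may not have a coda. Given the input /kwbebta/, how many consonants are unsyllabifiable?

3

Under (C)V, the unsyllabifiable consonants are /k/, /w/, /b/ (no codas are permitted; onsets are limited to one consonant).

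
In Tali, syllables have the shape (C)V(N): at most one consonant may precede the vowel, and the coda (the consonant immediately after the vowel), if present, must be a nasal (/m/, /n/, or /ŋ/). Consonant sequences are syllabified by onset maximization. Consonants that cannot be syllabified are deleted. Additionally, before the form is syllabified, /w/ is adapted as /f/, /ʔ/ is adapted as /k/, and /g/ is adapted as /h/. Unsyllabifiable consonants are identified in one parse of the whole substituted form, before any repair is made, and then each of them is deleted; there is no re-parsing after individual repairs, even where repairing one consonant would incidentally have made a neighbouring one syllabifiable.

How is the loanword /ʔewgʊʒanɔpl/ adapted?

Substitution: /ʔ/ → /k/, /w/ → /f/, /g/ → /h/, giving /kefhʊʒanɔpl/.
Under (C)V(N), the unsyllabifiable consonants are /f/, /p/, /l/ (only a nasal (/m/, /n/, or /ŋ/) is licensed in coda position; onsets are limited to one consonant).
Deletion applies to /f/, /p/, /l/.

kehʊʒanɔ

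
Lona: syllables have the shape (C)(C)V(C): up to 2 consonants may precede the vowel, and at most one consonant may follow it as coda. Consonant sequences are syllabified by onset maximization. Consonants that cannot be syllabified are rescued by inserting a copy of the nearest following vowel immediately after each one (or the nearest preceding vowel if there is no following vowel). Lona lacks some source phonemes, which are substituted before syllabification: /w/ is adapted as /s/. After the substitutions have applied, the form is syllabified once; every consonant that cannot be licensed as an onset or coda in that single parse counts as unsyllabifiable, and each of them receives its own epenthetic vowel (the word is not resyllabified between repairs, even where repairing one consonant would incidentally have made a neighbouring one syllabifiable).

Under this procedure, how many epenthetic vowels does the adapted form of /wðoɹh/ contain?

1

After substitution the input is /sðoɹh/.
The unsyllabifiable consonants are /h/; each receives one epenthetic vowel.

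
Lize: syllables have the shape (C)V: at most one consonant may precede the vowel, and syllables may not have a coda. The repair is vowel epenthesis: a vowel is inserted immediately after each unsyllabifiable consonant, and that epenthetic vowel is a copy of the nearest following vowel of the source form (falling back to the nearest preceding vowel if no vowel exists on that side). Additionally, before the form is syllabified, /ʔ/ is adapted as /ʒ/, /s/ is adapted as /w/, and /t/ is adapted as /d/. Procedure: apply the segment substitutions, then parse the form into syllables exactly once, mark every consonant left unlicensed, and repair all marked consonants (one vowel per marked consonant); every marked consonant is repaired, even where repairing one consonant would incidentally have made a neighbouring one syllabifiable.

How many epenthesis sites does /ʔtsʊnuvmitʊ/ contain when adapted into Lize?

After substitution the input is /ʒdwʊnuvmidʊ/.
The unsyllabifiable consonants are /ʒ/, /d/, /v/; each receives one epenthetic vowel.

3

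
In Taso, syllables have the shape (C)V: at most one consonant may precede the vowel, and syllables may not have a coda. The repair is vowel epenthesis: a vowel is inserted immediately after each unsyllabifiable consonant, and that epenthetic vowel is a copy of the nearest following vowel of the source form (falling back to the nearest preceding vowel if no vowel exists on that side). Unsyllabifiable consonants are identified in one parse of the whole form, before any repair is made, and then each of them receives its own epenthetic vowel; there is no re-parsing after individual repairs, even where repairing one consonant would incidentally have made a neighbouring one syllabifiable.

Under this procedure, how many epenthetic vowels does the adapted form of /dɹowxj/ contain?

The unsyllabifiable consonants are /d/, /w/, /x/, /j/; each receives one epenthetic vowel.

4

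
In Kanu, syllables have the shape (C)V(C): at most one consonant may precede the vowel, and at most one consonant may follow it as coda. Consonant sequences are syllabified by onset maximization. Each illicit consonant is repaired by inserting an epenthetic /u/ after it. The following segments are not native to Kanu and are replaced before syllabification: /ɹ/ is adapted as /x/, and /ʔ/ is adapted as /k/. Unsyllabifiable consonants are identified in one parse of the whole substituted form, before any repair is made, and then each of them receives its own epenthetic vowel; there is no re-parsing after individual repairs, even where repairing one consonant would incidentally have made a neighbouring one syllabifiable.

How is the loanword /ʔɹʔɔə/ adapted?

kuxukɔə

Substitution: /ʔ/ → /k/, /ɹ/ → /x/, giving /kxkɔə/.
Syllabifying with onset maximization leaves /k/, /x/ stranded (at most one coda consonant is licensed; onsets are limited to one consonant).
Inserting the epenthetic vowel yields /k/ → /ku/, /x/ → /xu/.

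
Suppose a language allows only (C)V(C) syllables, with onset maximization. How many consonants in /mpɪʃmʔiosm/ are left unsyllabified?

The consonants /m/, /m/, /m/ cannot be parsed into a legal (C)V(C) syllable (at most one coda consonant is licensed; onsets are limited to one consonant).

3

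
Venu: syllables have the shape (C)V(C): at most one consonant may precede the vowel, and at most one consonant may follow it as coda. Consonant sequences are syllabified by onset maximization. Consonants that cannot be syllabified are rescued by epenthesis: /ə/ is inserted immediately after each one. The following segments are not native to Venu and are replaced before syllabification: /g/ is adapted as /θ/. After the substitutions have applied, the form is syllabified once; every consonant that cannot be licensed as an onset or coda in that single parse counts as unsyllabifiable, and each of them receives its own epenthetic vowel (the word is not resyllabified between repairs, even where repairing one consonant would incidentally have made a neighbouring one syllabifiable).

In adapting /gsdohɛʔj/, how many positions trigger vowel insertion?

After substitution the input is /θsdohɛʔj/.
The unsyllabifiable consonants are /θ/, /s/, /j/; each receives one epenthetic vowel.

3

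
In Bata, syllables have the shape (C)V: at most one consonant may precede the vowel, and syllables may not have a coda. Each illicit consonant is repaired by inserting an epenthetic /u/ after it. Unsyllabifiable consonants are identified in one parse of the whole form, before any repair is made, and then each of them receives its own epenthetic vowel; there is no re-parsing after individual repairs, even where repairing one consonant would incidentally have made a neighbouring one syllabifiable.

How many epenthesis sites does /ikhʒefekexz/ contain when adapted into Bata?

4

The unsyllabifiable consonants are /k/, /h/, /x/, /z/; each receives one epenthetic vowel.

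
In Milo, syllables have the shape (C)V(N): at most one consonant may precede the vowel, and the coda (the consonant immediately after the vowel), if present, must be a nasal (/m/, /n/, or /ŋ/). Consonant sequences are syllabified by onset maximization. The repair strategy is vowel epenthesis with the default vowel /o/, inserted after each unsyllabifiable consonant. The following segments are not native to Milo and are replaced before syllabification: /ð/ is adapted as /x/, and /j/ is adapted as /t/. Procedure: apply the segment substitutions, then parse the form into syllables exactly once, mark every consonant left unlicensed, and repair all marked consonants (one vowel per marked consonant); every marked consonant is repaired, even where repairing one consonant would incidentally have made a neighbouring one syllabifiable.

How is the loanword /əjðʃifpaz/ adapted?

ətoxoʃifopazo

Substitution: /j/ → /t/, /ð/ → /x/, giving /ətxʃifpaz/.
Under (C)V(N), the unsyllabifiable consonants are /t/, /x/, /f/, /z/ (only a nasal (/m/, /n/, or /ŋ/) is licensed in coda position; onsets are limited to one consonant).
Each unlicensed consonant becomes the onset of a new syllable: /t/ → /to/, /x/ → /xo/, /f/ → /fo/, /z/ → /zo/.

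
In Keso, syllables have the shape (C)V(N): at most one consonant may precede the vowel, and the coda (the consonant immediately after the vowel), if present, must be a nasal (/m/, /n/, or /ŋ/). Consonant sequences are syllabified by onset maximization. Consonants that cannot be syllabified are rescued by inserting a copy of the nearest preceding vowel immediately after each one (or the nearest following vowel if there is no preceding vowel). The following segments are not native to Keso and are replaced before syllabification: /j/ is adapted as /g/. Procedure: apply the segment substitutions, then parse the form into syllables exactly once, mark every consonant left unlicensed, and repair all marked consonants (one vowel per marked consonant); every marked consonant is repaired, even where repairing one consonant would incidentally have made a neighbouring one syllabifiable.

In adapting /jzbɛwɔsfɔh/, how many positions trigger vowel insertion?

After substitution the input is /gzbɛwɔsfɔh/.
The unsyllabifiable consonants are /g/, /z/, /s/, /h/; each receives one epenthetic vowel.

4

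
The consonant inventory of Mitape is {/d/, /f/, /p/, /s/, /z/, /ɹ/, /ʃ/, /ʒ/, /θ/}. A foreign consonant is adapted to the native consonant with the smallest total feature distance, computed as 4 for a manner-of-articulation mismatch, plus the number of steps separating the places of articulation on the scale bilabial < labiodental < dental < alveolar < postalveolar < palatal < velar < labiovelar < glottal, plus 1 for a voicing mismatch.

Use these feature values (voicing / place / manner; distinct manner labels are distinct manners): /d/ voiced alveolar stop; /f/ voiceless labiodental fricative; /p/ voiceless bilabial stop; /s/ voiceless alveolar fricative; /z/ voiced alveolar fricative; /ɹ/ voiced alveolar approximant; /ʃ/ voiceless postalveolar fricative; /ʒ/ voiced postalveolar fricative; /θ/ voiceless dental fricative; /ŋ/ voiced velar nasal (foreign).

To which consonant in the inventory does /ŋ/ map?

ʒ

/ʒ/ is closest: manner differs (nasal→fricative, +4), place distance 2 (velar→postalveolar), same voicing; total 6. Next closest is /d/ at distance 7.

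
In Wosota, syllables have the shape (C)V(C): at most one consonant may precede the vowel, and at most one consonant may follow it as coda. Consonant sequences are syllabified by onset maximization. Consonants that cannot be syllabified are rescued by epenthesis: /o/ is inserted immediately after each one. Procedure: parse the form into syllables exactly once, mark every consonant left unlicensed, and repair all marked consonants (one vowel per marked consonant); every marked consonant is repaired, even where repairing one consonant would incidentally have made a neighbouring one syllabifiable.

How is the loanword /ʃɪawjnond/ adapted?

Under (C)V(C), the unsyllabifiable consonants are /j/, /d/ (at most one coda consonant is licensed; onsets are limited to one consonant).
Epenthesis after each stranded consonant: /j/ → /jo/, /d/ → /do/.

ʃɪawjonondo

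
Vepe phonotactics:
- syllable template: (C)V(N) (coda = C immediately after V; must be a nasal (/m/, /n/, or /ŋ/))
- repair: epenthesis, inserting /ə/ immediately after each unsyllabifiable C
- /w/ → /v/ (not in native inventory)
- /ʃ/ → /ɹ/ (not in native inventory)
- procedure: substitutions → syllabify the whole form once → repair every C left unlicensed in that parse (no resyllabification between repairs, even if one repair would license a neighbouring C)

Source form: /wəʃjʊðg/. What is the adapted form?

Substitution: /w/ → /v/, /ʃ/ → /ɹ/, giving /vəɹjʊðg/.
The consonants /ɹ/, /ð/, /g/ cannot be parsed into a legal (C)V(N) syllable (only a nasal (/m/, /n/, or /ŋ/) is licensed in coda position; onsets are limited to one consonant).
Epenthesis after each stranded consonant: /ɹ/ → /ɹə/, /ð/ → /ðə/, /g/ → /gə/.

vəɹəjʊðəgə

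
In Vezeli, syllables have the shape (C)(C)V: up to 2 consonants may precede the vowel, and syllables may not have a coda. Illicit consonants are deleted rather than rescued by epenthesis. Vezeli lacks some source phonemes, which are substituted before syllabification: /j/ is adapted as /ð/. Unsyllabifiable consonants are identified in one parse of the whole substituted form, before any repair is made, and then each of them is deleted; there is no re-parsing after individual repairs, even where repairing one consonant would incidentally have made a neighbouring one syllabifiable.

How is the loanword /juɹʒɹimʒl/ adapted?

Substitution: /j/ → /ð/, giving /ðuɹʒɹimʒl/.
Syllabifying with onset maximization leaves /ɹ/, /m/, /ʒ/, /l/ stranded (no codas are permitted; onsets may contain at most 2 consonants).
Deletion applies to /ɹ/, /m/, /ʒ/, /l/.

ðuʒɹi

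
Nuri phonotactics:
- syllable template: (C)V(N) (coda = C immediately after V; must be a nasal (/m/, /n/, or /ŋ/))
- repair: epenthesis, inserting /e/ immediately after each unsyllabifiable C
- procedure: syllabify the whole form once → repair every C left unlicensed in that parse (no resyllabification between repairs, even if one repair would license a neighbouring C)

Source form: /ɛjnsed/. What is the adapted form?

ɛjenesede

The consonants /j/, /n/, /d/ cannot be parsed into a legal (C)V(N) syllable (only a nasal (/m/, /n/, or /ŋ/) is licensed in coda position; onsets are limited to one consonant).
Inserting the epenthetic vowel yields /j/ → /je/, /n/ → /ne/, /d/ → /de/.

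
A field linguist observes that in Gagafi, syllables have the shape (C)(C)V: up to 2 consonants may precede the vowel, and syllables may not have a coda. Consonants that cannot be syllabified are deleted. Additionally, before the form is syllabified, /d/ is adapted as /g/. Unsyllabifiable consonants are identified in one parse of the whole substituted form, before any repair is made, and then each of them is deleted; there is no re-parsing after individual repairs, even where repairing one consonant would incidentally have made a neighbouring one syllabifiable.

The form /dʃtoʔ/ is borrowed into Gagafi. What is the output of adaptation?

Substitution: /d/ → /g/, giving /gʃtoʔ/.
Under (C)(C)V, the unsyllabifiable consonants are /g/, /ʔ/ (no codas are permitted; onsets may contain at most 2 consonants).
Each unlicensed consonant is deleted: /g/, /ʔ/.

ʃto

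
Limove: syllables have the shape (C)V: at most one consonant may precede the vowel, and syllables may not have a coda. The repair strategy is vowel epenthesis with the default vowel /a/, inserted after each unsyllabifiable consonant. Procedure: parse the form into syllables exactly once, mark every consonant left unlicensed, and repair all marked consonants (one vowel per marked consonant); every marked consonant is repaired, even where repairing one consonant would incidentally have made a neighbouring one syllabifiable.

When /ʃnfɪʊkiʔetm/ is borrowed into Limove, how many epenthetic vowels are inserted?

4

The unsyllabifiable consonants are /ʃ/, /n/, /t/, /m/; each receives one epenthetic vowel.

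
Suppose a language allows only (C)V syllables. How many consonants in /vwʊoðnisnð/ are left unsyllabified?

The consonants /v/, /ð/, /s/, /n/, /ð/ cannot be parsed into a legal (C)V syllable (no codas are permitted; onsets are limited to one consonant).

5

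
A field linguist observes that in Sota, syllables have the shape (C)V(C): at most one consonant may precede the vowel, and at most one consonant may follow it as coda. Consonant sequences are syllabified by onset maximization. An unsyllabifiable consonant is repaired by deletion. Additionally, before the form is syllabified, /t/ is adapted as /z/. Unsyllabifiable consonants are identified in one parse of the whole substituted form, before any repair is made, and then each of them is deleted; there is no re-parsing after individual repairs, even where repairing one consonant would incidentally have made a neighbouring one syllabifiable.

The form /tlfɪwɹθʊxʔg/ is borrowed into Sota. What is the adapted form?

fɪwθʊx

Substitution: /t/ → /z/, giving /zlfɪwɹθʊxʔg/.
Under (C)V(C), the unsyllabifiable consonants are /z/, /l/, /ɹ/, /ʔ/, /g/ (at most one coda consonant is licensed; onsets are limited to one consonant).
Deletion applies to /z/, /l/, /ɹ/, /ʔ/, /g/.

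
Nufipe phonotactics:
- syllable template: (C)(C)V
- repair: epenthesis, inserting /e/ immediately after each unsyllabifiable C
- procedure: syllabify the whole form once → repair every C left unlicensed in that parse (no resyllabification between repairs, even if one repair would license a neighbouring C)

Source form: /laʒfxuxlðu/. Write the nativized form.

laʒefxuxelðu

The consonants /ʒ/, /x/ cannot be parsed into a legal (C)(C)V syllable (no codas are permitted; onsets may contain at most 2 consonants).
Each unlicensed consonant becomes the onset of a new syllable: /ʒ/ → /ʒe/, /x/ → /xe/.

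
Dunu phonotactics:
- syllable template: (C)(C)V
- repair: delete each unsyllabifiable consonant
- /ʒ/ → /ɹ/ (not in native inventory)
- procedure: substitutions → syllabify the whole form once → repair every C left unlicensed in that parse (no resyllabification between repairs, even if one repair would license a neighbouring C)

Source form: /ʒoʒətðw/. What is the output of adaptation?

ɹoɹə

Substitution: /ʒ/ → /ɹ/, giving /ɹoɹətðw/.
Syllabifying with onset maximization leaves /t/, /ð/, /w/ stranded (no codas are permitted; onsets may contain at most 2 consonants).
Deleting the stranded consonants removes /t/, /ð/, /w/.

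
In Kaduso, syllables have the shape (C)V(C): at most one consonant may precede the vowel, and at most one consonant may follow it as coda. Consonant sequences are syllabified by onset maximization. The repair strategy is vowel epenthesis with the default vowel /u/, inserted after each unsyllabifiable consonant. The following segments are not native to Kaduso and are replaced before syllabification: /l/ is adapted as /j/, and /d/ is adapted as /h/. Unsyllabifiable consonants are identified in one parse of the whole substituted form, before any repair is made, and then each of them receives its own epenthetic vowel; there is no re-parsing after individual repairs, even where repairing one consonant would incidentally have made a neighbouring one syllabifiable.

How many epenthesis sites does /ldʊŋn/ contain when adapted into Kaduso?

After substitution the input is /jhʊŋn/.
The unsyllabifiable consonants are /j/, /n/; each receives one epenthetic vowel.

2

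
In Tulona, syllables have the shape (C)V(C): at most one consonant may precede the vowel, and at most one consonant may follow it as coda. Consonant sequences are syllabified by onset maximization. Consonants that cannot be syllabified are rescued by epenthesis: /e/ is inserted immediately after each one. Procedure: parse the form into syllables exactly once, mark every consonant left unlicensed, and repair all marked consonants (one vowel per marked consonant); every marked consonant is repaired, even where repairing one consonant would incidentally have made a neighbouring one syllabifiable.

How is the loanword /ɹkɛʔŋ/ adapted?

ɹekɛʔŋe

Syllabifying with onset maximization leaves /ɹ/, /ŋ/ stranded (at most one coda consonant is licensed; onsets are limited to one consonant).
Inserting the epenthetic vowel yields /ɹ/ → /ɹe/, /ŋ/ → /ŋe/.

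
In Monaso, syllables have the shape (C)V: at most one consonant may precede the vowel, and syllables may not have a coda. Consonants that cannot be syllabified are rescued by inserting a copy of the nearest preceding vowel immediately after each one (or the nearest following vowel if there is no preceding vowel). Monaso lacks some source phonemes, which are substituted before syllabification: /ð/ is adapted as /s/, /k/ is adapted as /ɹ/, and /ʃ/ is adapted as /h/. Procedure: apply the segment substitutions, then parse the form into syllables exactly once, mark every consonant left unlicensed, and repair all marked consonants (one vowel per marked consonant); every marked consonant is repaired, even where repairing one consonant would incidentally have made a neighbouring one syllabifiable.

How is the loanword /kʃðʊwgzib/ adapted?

Substitution: /k/ → /ɹ/, /ʃ/ → /h/, /ð/ → /s/, giving /ɹhsʊwgzib/.
The consonants /ɹ/, /h/, /w/, /g/, /b/ cannot be parsed into a legal (C)V syllable (no codas are permitted; onsets are limited to one consonant).
Inserting the epenthetic vowel yields /ɹ/ → /ɹʊ/, /h/ → /hʊ/, /w/ → /wʊ/, /g/ → /gʊ/, /b/ → /bi/.

ɹʊhʊsʊwʊgʊzibi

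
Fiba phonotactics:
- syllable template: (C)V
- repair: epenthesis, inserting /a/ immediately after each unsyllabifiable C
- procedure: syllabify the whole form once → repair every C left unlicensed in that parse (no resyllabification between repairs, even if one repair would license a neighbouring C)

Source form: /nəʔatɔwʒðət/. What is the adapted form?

nəʔatɔwaʒaðəta

Syllabifying with onset maximization leaves /w/, /ʒ/, /t/ stranded (no codas are permitted; onsets are limited to one consonant).
Each unlicensed consonant becomes the onset of a new syllable: /w/ → /wa/, /ʒ/ → /ʒa/, /t/ → /ta/.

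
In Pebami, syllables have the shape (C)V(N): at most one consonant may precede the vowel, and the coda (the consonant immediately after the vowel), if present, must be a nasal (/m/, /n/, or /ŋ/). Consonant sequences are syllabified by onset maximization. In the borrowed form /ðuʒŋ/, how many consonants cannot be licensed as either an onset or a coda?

2

Syllabifying with onset maximization leaves /ʒ/, /ŋ/ stranded (only a nasal (/m/, /n/, or /ŋ/) is licensed in coda position; onsets are limited to one consonant).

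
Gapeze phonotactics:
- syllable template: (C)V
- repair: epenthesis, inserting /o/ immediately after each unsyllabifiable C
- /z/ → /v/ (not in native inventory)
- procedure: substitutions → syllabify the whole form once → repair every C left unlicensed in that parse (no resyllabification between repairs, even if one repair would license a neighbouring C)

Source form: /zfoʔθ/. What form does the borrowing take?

Substitution: /z/ → /v/, giving /vfoʔθ/.
The consonants /v/, /ʔ/, /θ/ cannot be parsed into a legal (C)V syllable (no codas are permitted; onsets are limited to one consonant).
Each unlicensed consonant becomes the onset of a new syllable: /v/ → /vo/, /ʔ/ → /ʔo/, /θ/ → /θo/.

vofoʔoθo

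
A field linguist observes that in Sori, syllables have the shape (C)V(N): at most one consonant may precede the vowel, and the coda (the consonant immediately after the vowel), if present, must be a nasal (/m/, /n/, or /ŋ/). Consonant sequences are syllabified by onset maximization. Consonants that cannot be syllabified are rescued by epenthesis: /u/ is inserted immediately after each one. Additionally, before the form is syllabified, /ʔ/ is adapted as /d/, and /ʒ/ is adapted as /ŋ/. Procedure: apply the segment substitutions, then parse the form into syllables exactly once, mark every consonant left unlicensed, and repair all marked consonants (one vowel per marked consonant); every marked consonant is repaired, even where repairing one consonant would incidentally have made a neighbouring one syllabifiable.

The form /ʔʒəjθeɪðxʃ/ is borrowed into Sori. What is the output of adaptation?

Substitution: /ʔ/ → /d/, /ʒ/ → /ŋ/, giving /dŋəjθeɪðxʃ/.
The consonants /d/, /j/, /ð/, /x/, /ʃ/ cannot be parsed into a legal (C)V(N) syllable (only a nasal (/m/, /n/, or /ŋ/) is licensed in coda position; onsets are limited to one consonant).
Epenthesis after each stranded consonant: /d/ → /du/, /j/ → /ju/, /ð/ → /ðu/, /x/ → /xu/, /ʃ/ → /ʃu/.

duŋəjuθeɪðuxuʃu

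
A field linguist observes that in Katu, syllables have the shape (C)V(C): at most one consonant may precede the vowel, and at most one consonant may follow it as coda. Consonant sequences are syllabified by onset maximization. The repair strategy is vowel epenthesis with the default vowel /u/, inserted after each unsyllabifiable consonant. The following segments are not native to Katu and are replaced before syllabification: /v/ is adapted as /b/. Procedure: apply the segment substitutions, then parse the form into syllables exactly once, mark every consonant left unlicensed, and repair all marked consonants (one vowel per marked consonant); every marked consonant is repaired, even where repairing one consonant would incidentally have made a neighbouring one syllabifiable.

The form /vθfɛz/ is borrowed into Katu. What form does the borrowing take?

Substitution: /v/ → /b/, giving /bθfɛz/.
Under (C)V(C), the unsyllabifiable consonants are /b/, /θ/ (at most one coda consonant is licensed; onsets are limited to one consonant).
Each unlicensed consonant becomes the onset of a new syllable: /b/ → /bu/, /θ/ → /θu/.

buθufɛz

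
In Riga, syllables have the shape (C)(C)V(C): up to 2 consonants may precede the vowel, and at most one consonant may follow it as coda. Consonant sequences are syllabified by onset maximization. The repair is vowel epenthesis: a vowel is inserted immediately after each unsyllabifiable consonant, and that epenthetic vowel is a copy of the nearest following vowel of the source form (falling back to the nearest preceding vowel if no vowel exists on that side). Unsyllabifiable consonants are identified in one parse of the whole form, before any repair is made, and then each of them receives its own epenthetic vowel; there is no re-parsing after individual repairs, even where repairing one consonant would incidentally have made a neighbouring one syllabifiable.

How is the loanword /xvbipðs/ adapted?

xivbipðisi

Syllabifying with onset maximization leaves /x/, /ð/, /s/ stranded (at most one coda consonant is licensed; onsets may contain at most 2 consonants).
Epenthesis after each stranded consonant: /x/ → /xi/, /ð/ → /ði/, /s/ → /si/.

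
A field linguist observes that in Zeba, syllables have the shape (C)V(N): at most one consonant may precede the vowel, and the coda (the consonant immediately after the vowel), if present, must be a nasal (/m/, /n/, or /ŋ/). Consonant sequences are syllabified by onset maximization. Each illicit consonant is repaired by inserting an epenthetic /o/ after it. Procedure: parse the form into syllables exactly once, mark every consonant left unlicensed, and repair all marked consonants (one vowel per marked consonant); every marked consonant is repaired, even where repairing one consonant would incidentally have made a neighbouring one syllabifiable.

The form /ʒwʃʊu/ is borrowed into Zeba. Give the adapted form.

Syllabifying with onset maximization leaves /ʒ/, /w/ stranded (only a nasal (/m/, /n/, or /ŋ/) is licensed in coda position; onsets are limited to one consonant).
Epenthesis after each stranded consonant: /ʒ/ → /ʒo/, /w/ → /wo/.

ʒowoʃʊu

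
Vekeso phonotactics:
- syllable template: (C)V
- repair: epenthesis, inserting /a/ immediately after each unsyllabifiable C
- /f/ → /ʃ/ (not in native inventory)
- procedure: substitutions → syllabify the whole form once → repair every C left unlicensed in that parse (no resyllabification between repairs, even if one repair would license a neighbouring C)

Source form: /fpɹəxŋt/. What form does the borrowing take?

Substitution: /f/ → /ʃ/, giving /ʃpɹəxŋt/.
Syllabifying with onset maximization leaves /ʃ/, /p/, /x/, /ŋ/, /t/ stranded (no codas are permitted; onsets are limited to one consonant).
Each unlicensed consonant becomes the onset of a new syllable: /ʃ/ → /ʃa/, /p/ → /pa/, /x/ → /xa/, /ŋ/ → /ŋa/, /t/ → /ta/.

ʃapaɹəxaŋata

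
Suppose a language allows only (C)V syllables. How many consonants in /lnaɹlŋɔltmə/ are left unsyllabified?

Under (C)V, the unsyllabifiable consonants are /l/, /ɹ/, /l/, /l/, /t/ (no codas are permitted; onsets are limited to one consonant).

5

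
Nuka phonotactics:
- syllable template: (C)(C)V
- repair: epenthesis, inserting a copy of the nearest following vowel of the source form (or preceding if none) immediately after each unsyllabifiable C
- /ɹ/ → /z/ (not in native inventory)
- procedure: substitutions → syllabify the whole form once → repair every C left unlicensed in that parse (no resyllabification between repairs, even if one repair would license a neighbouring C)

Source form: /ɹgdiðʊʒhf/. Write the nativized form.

Substitution: /ɹ/ → /z/, giving /zgdiðʊʒhf/.
Syllabifying with onset maximization leaves /z/, /ʒ/, /h/, /f/ stranded (no codas are permitted; onsets may contain at most 2 consonants).
Epenthesis after each stranded consonant: /z/ → /zi/, /ʒ/ → /ʒʊ/, /h/ → /hʊ/, /f/ → /fʊ/.

zigdiðʊʒʊhʊfʊ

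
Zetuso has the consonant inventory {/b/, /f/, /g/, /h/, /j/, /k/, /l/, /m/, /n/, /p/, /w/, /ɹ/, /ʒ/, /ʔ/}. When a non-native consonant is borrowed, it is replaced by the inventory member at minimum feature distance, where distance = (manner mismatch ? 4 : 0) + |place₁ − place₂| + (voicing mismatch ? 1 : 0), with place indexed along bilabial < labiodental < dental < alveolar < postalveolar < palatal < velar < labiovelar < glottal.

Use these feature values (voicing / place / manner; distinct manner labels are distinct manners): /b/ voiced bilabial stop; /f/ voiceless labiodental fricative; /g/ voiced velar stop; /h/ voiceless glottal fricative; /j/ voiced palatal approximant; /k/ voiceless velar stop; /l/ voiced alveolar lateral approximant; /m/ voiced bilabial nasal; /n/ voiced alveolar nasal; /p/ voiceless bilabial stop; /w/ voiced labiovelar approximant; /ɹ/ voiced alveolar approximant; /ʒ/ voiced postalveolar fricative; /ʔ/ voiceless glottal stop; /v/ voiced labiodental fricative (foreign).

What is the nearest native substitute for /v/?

/f/ is closest: same manner (fricative), place distance 0 (labiodental→labiodental), voicing differs (+1); total 1. Next closest is /ʒ/ at distance 3.

f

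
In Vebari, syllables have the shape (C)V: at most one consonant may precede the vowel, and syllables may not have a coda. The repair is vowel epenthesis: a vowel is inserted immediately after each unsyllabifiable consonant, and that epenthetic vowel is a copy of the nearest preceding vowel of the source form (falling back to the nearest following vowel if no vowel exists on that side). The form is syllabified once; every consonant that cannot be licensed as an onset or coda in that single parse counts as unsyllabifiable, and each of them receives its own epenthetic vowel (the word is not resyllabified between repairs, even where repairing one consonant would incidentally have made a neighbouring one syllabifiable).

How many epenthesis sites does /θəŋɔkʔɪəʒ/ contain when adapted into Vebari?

2

The unsyllabifiable consonants are /k/, /ʒ/; each receives one epenthetic vowel.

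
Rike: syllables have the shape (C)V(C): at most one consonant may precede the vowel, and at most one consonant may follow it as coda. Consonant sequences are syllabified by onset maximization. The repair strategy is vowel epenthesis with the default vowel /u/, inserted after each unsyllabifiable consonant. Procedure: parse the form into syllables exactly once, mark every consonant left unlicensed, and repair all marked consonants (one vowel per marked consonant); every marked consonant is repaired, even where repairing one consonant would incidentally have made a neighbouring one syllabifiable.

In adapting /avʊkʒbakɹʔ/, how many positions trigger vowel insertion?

3

The unsyllabifiable consonants are /ʒ/, /ɹ/, /ʔ/; each receives one epenthetic vowel.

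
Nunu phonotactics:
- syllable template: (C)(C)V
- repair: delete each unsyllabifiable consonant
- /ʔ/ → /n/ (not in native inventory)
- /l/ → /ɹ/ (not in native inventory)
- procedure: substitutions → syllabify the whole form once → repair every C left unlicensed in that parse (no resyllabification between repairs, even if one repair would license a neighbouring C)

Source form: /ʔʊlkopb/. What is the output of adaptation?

Substitution: /ʔ/ → /n/, /l/ → /ɹ/, giving /nʊɹkopb/.
The consonants /p/, /b/ cannot be parsed into a legal (C)(C)V syllable (no codas are permitted; onsets may contain at most 2 consonants).
Deletion applies to /p/, /b/.

nʊɹko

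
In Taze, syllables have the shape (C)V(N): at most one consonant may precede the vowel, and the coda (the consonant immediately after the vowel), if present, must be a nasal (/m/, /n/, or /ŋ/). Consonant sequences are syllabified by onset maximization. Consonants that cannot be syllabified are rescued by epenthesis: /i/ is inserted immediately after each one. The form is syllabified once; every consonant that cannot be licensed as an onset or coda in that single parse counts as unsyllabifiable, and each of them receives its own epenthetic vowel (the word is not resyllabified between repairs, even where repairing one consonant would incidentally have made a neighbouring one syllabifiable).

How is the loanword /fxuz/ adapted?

Syllabifying with onset maximization leaves /f/, /z/ stranded (only a nasal (/m/, /n/, or /ŋ/) is licensed in coda position; onsets are limited to one consonant).
Each unlicensed consonant becomes the onset of a new syllable: /f/ → /fi/, /z/ → /zi/.

fixuzi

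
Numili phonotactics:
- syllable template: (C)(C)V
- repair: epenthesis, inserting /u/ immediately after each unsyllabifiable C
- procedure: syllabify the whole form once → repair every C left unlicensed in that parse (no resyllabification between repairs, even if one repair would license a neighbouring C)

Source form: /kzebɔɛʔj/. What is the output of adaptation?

Under (C)(C)V, the unsyllabifiable consonants are /ʔ/, /j/ (no codas are permitted; onsets may contain at most 2 consonants).
Inserting the epenthetic vowel yields /ʔ/ → /ʔu/, /j/ → /ju/.

kzebɔɛʔuju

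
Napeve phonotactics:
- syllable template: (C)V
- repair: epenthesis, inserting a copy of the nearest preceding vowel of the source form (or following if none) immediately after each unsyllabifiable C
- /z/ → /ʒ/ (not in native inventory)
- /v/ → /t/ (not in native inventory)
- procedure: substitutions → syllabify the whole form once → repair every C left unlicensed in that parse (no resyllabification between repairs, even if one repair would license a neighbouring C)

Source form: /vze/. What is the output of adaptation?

Substitution: /v/ → /t/, /z/ → /ʒ/, giving /tʒe/.
Under (C)V, the unsyllabifiable consonants are /t/ (no codas are permitted; onsets are limited to one consonant).
Each unlicensed consonant becomes the onset of a new syllable: /t/ → /te/.

teʒe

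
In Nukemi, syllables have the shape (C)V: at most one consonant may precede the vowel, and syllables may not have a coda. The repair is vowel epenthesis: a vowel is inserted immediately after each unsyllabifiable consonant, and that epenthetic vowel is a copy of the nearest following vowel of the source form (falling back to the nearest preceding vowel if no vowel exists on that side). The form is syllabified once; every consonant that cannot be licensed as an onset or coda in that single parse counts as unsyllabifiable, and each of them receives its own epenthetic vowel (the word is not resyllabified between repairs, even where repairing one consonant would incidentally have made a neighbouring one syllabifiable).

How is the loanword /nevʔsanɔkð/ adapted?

Syllabifying with onset maximization leaves /v/, /ʔ/, /k/, /ð/ stranded (no codas are permitted; onsets are limited to one consonant).
Each unlicensed consonant becomes the onset of a new syllable: /v/ → /va/, /ʔ/ → /ʔa/, /k/ → /kɔ/, /ð/ → /ðɔ/.

nevaʔasanɔkɔðɔ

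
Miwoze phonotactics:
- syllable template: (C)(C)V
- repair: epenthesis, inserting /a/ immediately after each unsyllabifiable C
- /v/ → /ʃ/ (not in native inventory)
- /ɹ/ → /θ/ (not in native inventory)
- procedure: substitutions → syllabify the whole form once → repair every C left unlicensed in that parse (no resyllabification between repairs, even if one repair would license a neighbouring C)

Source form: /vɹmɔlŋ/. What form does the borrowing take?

Substitution: /v/ → /ʃ/, /ɹ/ → /θ/, giving /ʃθmɔlŋ/.
Syllabifying with onset maximization leaves /ʃ/, /l/, /ŋ/ stranded (no codas are permitted; onsets may contain at most 2 consonants).
Epenthesis after each stranded consonant: /ʃ/ → /ʃa/, /l/ → /la/, /ŋ/ → /ŋa/.

ʃaθmɔlaŋa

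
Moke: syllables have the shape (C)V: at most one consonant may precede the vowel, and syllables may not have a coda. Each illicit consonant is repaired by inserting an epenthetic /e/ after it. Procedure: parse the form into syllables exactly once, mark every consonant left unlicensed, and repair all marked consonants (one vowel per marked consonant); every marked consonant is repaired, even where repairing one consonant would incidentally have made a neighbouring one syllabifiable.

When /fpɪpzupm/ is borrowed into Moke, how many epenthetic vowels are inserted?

4

The unsyllabifiable consonants are /f/, /p/, /p/, /m/; each receives one epenthetic vowel.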